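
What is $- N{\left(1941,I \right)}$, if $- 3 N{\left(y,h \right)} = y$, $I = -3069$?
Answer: $647$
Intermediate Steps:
$N{\left(y,h \right)} = - \frac{y}{3}$
$- N{\left(1941,I \right)} = - \frac{\left(-1\right) 1941}{3} = \left(-1\right) \left(-647\right) = 647$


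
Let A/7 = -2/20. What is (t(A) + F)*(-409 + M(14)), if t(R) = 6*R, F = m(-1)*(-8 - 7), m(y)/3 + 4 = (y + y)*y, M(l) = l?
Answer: -33891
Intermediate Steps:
A = -7/10 (A = 7*(-2/20) = 7*(-2*1/20) = 7*(-⅒) = -7/10 ≈ -0.70000)
m(y) = -12 + 6*y² (m(y) = -12 + 3*((y + y)*y) = -12 + 3*((2*y)*y) = -12 + 3*(2*y²) = -12 + 6*y²)
F = 90 (F = (-12 + 6*(-1)²)*(-8 - 7) = (-12 + 6*1)*(-15) = (-12 + 6)*(-15) = -6*(-15) = 90)
(t(A) + F)*(-409 + M(14)) = (6*(-7/10) + 90)*(-409 + 14) = (-21/5 + 90)*(-395) = (429/5)*(-395) = -33891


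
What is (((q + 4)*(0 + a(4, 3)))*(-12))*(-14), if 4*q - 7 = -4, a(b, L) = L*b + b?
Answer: 12768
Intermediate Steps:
a(b, L) = b + L*b
q = ¾ (q = 7/4 + (¼)*(-4) = 7/4 - 1 = ¾ ≈ 0.75000)
(((q + 4)*(0 + a(4, 3)))*(-12))*(-14) = (((¾ + 4)*(0 + 4*(1 + 3)))*(-12))*(-14) = ((19*(0 + 4*4)/4)*(-12))*(-14) = ((19*(0 + 16)/4)*(-12))*(-14) = (((19/4)*16)*(-12))*(-14) = (76*(-12))*(-14) = -912*(-14) = 12768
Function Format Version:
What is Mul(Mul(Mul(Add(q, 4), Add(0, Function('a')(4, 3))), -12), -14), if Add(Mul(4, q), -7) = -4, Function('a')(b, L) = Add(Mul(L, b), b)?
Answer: 12768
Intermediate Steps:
Function('a')(b, L) = Add(b, Mul(L, b))
q = Rational(3, 4) (q = Add(Rational(7, 4), Mul(Rational(1, 4), -4)) = Add(Rational(7, 4), -1) = Rational(3, 4) ≈ 0.75000)
Mul(Mul(Mul(Add(q, 4), Add(0, Function('a')(4, 3))), -12), -14) = Mul(Mul(Mul(Add(Rational(3, 4), 4), Add(0, Mul(4, Add(1, 3)))), -12), -14) = Mul(Mul(Mul(Rational(19, 4), Add(0, Mul(4, 4))), -12), -14) = Mul(Mul(Mul(Rational(19, 4), Add(0, 16)), -12), -14) = Mul(Mul(Mul(Rational(19, 4), 16), -12), -14) = Mul(Mul(76, -12), -14) = Mul(-912, -14) = 12768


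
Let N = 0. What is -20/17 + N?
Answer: -20/17 ≈ -1.1765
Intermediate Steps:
-20/17 + N = -20/17 + 0 = -20/17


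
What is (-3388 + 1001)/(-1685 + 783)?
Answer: 217/82 ≈ 2.6463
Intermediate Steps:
(-3388 + 1001)/(-1685 + 783) = -2387/(-902) = -2387*(-1/902) = 217/82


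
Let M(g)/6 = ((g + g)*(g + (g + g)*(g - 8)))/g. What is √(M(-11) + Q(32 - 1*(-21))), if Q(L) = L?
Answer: √4937 ≈ 70.264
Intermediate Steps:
M(g) = 12*g + 24*g*(-8 + g) (M(g) = 6*(((g + g)*(g + (g + g)*(g - 8)))/g) = 6*(((2*g)*(g + (2*g)*(-8 + g)))/g) = 6*(((2*g)*(g + 2*g*(-8 + g)))/g) = 6*((2*g*(g + 2*g*(-8 + g)))/g) = 6*(2*g + 4*g*(-8 + g)) = 12*g + 24*g*(-8 + g))
√(M(-11) + Q(32 - 1*(-21))) = √(12*(-11)*(-15 + 2*(-11)) + (32 - 1*(-21))) = √(12*(-11)*(-15 - 22) + (32 + 21)) = √(12*(-11)*(-37) + 53) = √(4884 + 53) = √4937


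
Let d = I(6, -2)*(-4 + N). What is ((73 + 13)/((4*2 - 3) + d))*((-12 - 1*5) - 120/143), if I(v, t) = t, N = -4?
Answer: -219386/3003 ≈ -73.056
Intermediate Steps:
d = 16 (d = -2*(-4 - 4) = -2*(-8) = 16)
((73 + 13)/((4*2 - 3) + d))*((-12 - 1*5) - 120/143) = ((73 + 13)/((4*2 - 3) + 16))*((-12 - 1*5) - 120/143) = (86/((8 - 3) + 16))*((-12 - 5) - 120*1/143) = (86/(5 + 16))*(-17 - 120/143) = (86/21)*(-2551/143) = -219386/3003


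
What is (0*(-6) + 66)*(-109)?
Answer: -7194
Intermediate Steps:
(0*(-6) + 66)*(-109) = (0 + 66)*(-109) = 66*(-109) = -7194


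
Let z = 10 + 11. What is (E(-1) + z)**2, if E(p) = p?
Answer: 400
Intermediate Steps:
z = 21
(E(-1) + z)**2 = (-1 + 21)**2 = 20**2 = 400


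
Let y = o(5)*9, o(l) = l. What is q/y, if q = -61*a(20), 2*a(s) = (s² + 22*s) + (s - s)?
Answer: -1708/3 ≈ -569.33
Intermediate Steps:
a(s) = s²/2 + 11*s (a(s) = ((s² + 22*s) + (s - s))/2 = ((s² + 22*s) + 0)/2 = (s² + 22*s)/2 = s²/2 + 11*s)
q = -25620 (q = -61*20*(22 + 20)/2 = -61*20*42/2 = -61*420 = -25620)
y = 45 (y = 5*9 = 45)
q/y = -25620/45 = -25620*1/45 = -1708/3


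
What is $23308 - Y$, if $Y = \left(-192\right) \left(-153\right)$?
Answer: $-6068$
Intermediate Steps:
$Y = 29376$
$23308 - Y = 23308 - 29376 = -6068$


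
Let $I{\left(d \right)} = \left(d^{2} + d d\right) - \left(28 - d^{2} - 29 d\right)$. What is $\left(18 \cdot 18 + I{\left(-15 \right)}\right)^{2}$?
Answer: $287296$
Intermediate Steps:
$I{\left(d \right)} = -28 + 3 d^{2} + 29 d$ ($I{\left(d \right)} = \left(d^{2} + d^{2}\right) + \left(-28 + d^{2} + 29 d\right) = 2 d^{2} + \left(-28 + d^{2} + 29 d\right) = -28 + 3 d^{2} + 29 d$)
$\left(18 \cdot 18 + I{\left(-15 \right)}\right)^{2} = \left(18 \cdot 18 + \left(-28 + 3 \left(-15\right)^{2} + 29 \left(-15\right)\right)\right)^{2} = \left(324 - -212\right)^{2} = \left(324 + 212\right)^{2} = 536^{2} = 287296$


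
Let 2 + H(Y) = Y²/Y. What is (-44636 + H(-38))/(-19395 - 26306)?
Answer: 44676/45701 ≈ 0.97757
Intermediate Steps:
H(Y) = -2 + Y (H(Y) = -2 + Y²/Y = -2 + Y)
(-44636 + H(-38))/(-19395 - 26306) = (-44636 + (-2 - 38))/(-19395 - 26306) = (-44636 - 40)/(-45701) = -44676*(-1/45701) = 44676/45701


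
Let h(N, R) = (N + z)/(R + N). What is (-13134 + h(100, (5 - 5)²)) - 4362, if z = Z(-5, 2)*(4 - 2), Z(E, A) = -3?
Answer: -874753/50 ≈ -17495.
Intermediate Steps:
z = -6 (z = -3*(4 - 2) = -3*2 = -6)
h(N, R) = (-6 + N)/(N + R) (h(N, R) = (N - 6)/(R + N) = (-6 + N)/(N + R))
(-13134 + h(100, (5 - 5)²)) - 4362 = (-13134 + (-6 + 100)/(100 + (5 - 5)²)) - 4362 = (-13134 + 94/(100 + 0²)) - 4362 = (-13134 + 94/(100 + 0)) - 4362 = (-13134 + 94/100) - 4362 = (-13134 + (1/100)*94) - 4362 = (-13134 + 47/50) - 4362 = -656653/50 - 4362 = -874753/50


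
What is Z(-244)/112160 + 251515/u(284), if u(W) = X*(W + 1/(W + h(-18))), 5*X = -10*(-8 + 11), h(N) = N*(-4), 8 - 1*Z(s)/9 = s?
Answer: -251033913439/1700990520 ≈ -147.58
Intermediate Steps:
Z(s) = 72 - 9*s
h(N) = -4*N
X = -6 (X = (-10*(-8 + 11))/5 = (-10*3)/5 = (1/5)*(-30) = -6)
u(W) = -6*W - 6/(72 + W) (u(W) = -6*(W + 1/(W - 4*(-18))) = -6*(W + 1/(W + 72)) = -6*(W + 1/(72 + W)) = -6*W - 6/(72 + W))
Z(-244)/112160 + 251515/u(284) = (72 - 9*(-244))/112160 + 251515/((6*(-1 - 1*284**2 - 72*284)/(72 + 284))) = (72 + 2196)*(1/112160) + 251515/((6*(-1 - 1*80656 - 20448)/356)) = 2268*(1/112160) + 251515/((6*(1/356)*(-1 - 80656 - 20448))) = 567/28040 + 251515/((6*(1/356)*(-101105))) = 567/28040 + 251515/(-303315/178) = 567/28040 + 251515*(-178/303315) = 567/28040 - 8953934/60663 = -251033913439/1700990520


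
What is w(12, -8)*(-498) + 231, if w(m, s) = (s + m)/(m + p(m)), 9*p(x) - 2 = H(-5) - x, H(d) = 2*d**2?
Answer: 4065/37 ≈ 109.86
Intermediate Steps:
p(x) = 52/9 - x/9 (p(x) = 2/9 + (2*(-5)**2 - x)/9 = 2/9 + (2*25 - x)/9 = 2/9 + (50 - x)/9 = 2/9 + (50/9 - x/9) = 52/9 - x/9)
w(m, s) = (m + s)/(52/9 + 8*m/9) (w(m, s) = (s + m)/(m + (52/9 - m/9)) = (m + s)/(52/9 + 8*m/9))
w(12, -8)*(-498) + 231 = (9*(12 - 8)/(4*(13 + 2*12)))*(-498) + 231 = ((9/4)*4/(13 + 24))*(-498) + 231 = ((9/4)*4/37)*(-498) + 231 = ((9/4)*(1/37)*4)*(-498) + 231 = (9/37)*(-498) + 231 = -4482/37 + 231 = 4065/37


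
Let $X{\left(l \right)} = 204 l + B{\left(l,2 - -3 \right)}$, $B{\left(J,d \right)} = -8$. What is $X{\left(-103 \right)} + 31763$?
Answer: $10743$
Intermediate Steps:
$X{\left(l \right)} = -8 + 204 l$ ($X{\left(l \right)} = 204 l - 8 = -8 + 204 l$)
$X{\left(-103 \right)} + 31763 = \left(-8 + 204 \left(-103\right)\right) + 31763 = \left(-8 - 21012\right) + 31763 = -21020 + 31763 = 10743$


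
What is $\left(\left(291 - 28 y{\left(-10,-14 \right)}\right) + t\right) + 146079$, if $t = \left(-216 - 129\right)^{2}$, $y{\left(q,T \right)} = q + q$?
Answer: $265955$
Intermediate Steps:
$y{\left(q,T \right)} = 2 q$
$t = 119025$ ($t = \left(-345\right)^{2} = 119025$)
$\left(\left(291 - 28 y{\left(-10,-14 \right)}\right) + t\right) + 146079 = \left(\left(291 - 28 \cdot 2 \left(-10\right)\right) + 119025\right) + 146079 = \left(\left(291 - -560\right) + 119025\right) + 146079 = \left(\left(291 + 560\right) + 119025\right) + 146079 = \left(851 + 119025\right) + 146079 = 119876 + 146079 = 265955$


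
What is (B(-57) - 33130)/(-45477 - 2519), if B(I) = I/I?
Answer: 33129/47996 ≈ 0.69024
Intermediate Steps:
B(I) = 1
(B(-57) - 33130)/(-45477 - 2519) = (1 - 33130)/(-45477 - 2519) = -33129/(-47996) = -33129*(-1/47996) = 33129/47996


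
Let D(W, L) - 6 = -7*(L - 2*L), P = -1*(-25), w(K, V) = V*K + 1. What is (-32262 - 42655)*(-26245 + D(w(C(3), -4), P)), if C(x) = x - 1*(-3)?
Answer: 1952636688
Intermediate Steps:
C(x) = 3 + x (C(x) = x + 3 = 3 + x)
w(K, V) = 1 + K*V (w(K, V) = K*V + 1 = 1 + K*V)
P = 25
D(W, L) = 6 + 7*L (D(W, L) = 6 - 7*(L - 2*L) = 6 - (-7)*L = 6 + 7*L)
(-32262 - 42655)*(-26245 + D(w(C(3), -4), P)) = (-32262 - 42655)*(-26245 + (6 + 7*25)) = -74917*(-26245 + (6 + 175)) = -74917*(-26245 + 181) = -74917*(-26064) = 1952636688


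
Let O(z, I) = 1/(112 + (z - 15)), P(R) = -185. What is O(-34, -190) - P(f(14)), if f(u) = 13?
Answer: 11656/63 ≈ 185.02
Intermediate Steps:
O(z, I) = 1/(97 + z) (O(z, I) = 1/(112 + (-15 + z)) = 1/(97 + z))
O(-34, -190) - P(f(14)) = 1/(97 - 34) - 1*(-185) = 1/63 + 185 = 11656/63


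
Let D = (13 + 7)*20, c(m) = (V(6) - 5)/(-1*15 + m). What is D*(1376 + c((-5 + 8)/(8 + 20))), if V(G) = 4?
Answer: 229528000/417 ≈ 5.5043e+5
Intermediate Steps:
c(m) = -1/(-15 + m) (c(m) = (4 - 5)/(-1*15 + m) = -1/(-15 + m))
D = 400 (D = 20*20 = 400)
D*(1376 + c((-5 + 8)/(8 + 20))) = 400*(1376 - 1/(-15 + (-5 + 8)/(8 + 20))) = 400*(1376 - 1/(-15 + 3/28)) = 400*(1376 - 1/(-417/28)) = 400*(1376 - 1*(-28/417)) = 400*(1376 + 28/417) = 400*(573820/417) = 229528000/417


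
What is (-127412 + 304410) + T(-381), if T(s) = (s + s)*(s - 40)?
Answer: 497800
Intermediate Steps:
T(s) = 2*s*(-40 + s) (T(s) = (2*s)*(-40 + s) = 2*s*(-40 + s))
(-127412 + 304410) + T(-381) = (-127412 + 304410) + 2*(-381)*(-40 - 381) = 176998 + 2*(-381)*(-421) = 176998 + 320802 = 497800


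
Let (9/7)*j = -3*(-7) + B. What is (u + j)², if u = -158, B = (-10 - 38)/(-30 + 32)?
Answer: 231361/9 ≈ 25707.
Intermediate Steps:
B = -24 (B = -48/2 = -48*½ = -24)
j = -7/3 (j = 7*(-3*(-7) - 24)/9 = 7*(21 - 24)/9 = (7/9)*(-3) = -7/3 ≈ -2.3333)
(u + j)² = (-158 - 7/3)² = (-481/3)² = 231361/9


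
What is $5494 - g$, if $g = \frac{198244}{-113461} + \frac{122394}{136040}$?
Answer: $\frac{42407130090743}{7717617220} \approx 5494.8$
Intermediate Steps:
$g = - \frac{6541084063}{7717617220}$ ($g = 198244 \left(- \frac{1}{113461}\right) + 122394 \cdot \frac{1}{136040} = - \frac{198244}{113461} + \frac{61197}{68020} = - \frac{6541084063}{7717617220} \approx -0.84755$)
$5494 - g = 5494 - - \frac{6541084063}{7717617220} = 5494 + \frac{6541084063}{7717617220} = \frac{42407130090743}{7717617220}$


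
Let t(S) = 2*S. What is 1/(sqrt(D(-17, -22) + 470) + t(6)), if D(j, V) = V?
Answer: -3/76 + sqrt(7)/38 ≈ 0.030151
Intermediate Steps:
1/(sqrt(D(-17, -22) + 470) + t(6)) = 1/(sqrt(-22 + 470) + 2*6) = 1/(sqrt(448) + 12) = 1/(8*sqrt(7) + 12) = 1/(12 + 8*sqrt(7))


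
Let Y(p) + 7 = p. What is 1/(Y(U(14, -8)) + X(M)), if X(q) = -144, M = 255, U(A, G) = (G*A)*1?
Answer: -1/263 ≈ -0.0038023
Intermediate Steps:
U(A, G) = A*G (U(A, G) = (A*G)*1 = A*G)
Y(p) = -7 + p
1/(Y(U(14, -8)) + X(M)) = 1/((-7 + 14*(-8)) - 144) = 1/((-7 - 112) - 144) = 1/(-119 - 144) = 1/(-263) = -1/263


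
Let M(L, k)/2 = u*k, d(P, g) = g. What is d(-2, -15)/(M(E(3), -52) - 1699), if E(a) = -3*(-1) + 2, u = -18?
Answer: -15/173 ≈ -0.086705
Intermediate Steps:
E(a) = 5 (E(a) = 3 + 2 = 5)
M(L, k) = -36*k (M(L, k) = 2*(-18*k) = -36*k)
d(-2, -15)/(M(E(3), -52) - 1699) = -15/(-36*(-52) - 1699) = -15/(1872 - 1699) = -15/173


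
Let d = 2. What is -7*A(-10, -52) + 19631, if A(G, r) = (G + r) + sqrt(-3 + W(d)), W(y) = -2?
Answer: 20065 - 7*I*sqrt(5) ≈ 20065.0 - 15.652*I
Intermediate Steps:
A(G, r) = G + r + I*sqrt(5) (A(G, r) = (G + r) + sqrt(-3 - 2) = (G + r) + sqrt(-5) = (G + r) + I*sqrt(5) = G + r + I*sqrt(5))
-7*A(-10, -52) + 19631 = -7*(-10 - 52 + I*sqrt(5)) + 19631 = -7*(-62 + I*sqrt(5)) + 19631 = (434 - 7*I*sqrt(5)) + 19631 = 20065 - 7*I*sqrt(5)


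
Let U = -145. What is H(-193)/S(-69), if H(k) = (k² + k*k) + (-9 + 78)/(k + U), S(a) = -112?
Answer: -25180255/37856 ≈ -665.16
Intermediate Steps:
H(k) = 2*k² + 69/(-145 + k) (H(k) = (k² + k*k) + (-9 + 78)/(k - 145) = (k² + k²) + 69/(-145 + k) = 2*k² + 69/(-145 + k))
H(-193)/S(-69) = ((69 - 290*(-193)² + 2*(-193)³)/(-145 - 193))/(-112) = ((69 - 290*37249 + 2*(-7189057))/(-338))*(-1/112) = -(69 - 10802210 - 14378114)/338*(-1/112) = -1/338*(-25180255)*(-1/112) = (25180255/338)*(-1/112) = -25180255/37856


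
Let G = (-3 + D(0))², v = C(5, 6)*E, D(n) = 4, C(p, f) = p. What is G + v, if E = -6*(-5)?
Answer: 151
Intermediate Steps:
E = 30
v = 150 (v = 5*30 = 150)
G = 1 (G = (-3 + 4)² = 1² = 1)
G + v = 1 + 150 = 151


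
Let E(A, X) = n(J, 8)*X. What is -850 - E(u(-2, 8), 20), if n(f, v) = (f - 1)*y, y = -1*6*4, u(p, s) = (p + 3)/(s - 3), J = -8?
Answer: -5170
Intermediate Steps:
u(p, s) = (3 + p)/(-3 + s)
y = -24 (y = -6*4 = -24)
n(f, v) = 24 - 24*f (n(f, v) = (f - 1)*(-24) = (-1 + f)*(-24) = 24 - 24*f)
E(A, X) = 216*X (E(A, X) = (24 - 24*(-8))*X = (24 + 192)*X = 216*X)
-850 - E(u(-2, 8), 20) = -850 - 216*20 = -850 - 1*4320 = -850 - 4320 = -5170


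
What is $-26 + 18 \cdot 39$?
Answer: $676$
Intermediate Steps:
$-26 + 18 \cdot 39 = -26 + 702 = 676$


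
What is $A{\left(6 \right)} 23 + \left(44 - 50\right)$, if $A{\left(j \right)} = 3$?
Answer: $63$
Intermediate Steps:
$A{\left(6 \right)} 23 + \left(44 - 50\right) = 3 \cdot 23 + \left(44 - 50\right) = 69 - 6 = 63$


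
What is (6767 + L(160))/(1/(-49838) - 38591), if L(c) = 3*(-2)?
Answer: -336954718/1923298259 ≈ -0.17520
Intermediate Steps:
L(c) = -6
(6767 + L(160))/(1/(-49838) - 38591) = (6767 - 6)/(1/(-49838) - 38591) = 6761/(-1/49838 - 38591) = 6761/(-1923298259/49838) = 6761*(-49838/1923298259) = -336954718/1923298259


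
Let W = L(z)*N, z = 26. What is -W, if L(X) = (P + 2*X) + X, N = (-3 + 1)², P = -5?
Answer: -292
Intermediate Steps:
N = 4 (N = (-2)² = 4)
L(X) = -5 + 3*X (L(X) = (-5 + 2*X) + X = -5 + 3*X)
W = 292 (W = (-5 + 3*26)*4 = (-5 + 78)*4 = 73*4 = 292)
-W = -1*292 = -292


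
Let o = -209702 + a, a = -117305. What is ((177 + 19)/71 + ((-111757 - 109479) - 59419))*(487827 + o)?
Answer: -3204549013380/71 ≈ -4.5135e+10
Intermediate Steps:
o = -327007 (o = -209702 - 117305 = -327007)
((177 + 19)/71 + ((-111757 - 109479) - 59419))*(487827 + o) = ((177 + 19)/71 + ((-111757 - 109479) - 59419))*(487827 - 327007) = ((1/71)*196 + (-221236 - 59419))*160820 = (196/71 - 280655)*160820 = -19926309/71*160820 = -3204549013380/71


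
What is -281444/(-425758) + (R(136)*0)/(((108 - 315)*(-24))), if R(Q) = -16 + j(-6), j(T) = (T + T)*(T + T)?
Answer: 140722/212879 ≈ 0.66104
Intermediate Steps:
j(T) = 4*T² (j(T) = (2*T)*(2*T) = 4*T²)
R(Q) = 128 (R(Q) = -16 + 4*(-6)² = -16 + 4*36 = -16 + 144 = 128)
-281444/(-425758) + (R(136)*0)/(((108 - 315)*(-24))) = -281444/(-425758) + (128*0)/(((108 - 315)*(-24))) = -281444*(-1/425758) + 0/((-207*(-24))) = 140722/212879 + 0/4968 = 140722/212879 + 0*(1/4968) = 140722/212879 + 0 = 140722/212879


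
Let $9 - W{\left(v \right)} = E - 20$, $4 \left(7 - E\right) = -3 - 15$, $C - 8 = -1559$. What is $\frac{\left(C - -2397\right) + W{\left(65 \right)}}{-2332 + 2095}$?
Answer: $- \frac{1727}{474} \approx -3.6435$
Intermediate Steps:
$C = -1551$ ($C = 8 - 1559 = -1551$)
$E = \frac{23}{2}$ ($E = 7 - \frac{-3 - 15}{4} = 7 - - \frac{9}{2} = 7 + \frac{9}{2} = \frac{23}{2} \approx 11.5$)
$W{\left(v \right)} = \frac{35}{2}$ ($W{\left(v \right)} = 9 - \left(\frac{23}{2} - 20\right) = 9 - - \frac{17}{2} = 9 + \frac{17}{2} = \frac{35}{2}$)
$\frac{\left(C - -2397\right) + W{\left(65 \right)}}{-2332 + 2095} = \frac{\left(-1551 - -2397\right) + \frac{35}{2}}{-2332 + 2095} = \frac{\left(-1551 + 2397\right) + \frac{35}{2}}{-237} = \left(846 + \frac{35}{2}\right) \left(- \frac{1}{237}\right) = \frac{1727}{2} \left(- \frac{1}{237}\right) = - \frac{1727}{474}$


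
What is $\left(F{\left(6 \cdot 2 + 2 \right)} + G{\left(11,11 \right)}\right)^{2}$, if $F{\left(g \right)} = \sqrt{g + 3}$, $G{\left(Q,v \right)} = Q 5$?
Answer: $\left(55 + \sqrt{17}\right)^{2} \approx 3495.5$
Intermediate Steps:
$G{\left(Q,v \right)} = 5 Q$
$F{\left(g \right)} = \sqrt{3 + g}$
$\left(F{\left(6 \cdot 2 + 2 \right)} + G{\left(11,11 \right)}\right)^{2} = \left(\sqrt{3 + \left(6 \cdot 2 + 2\right)} + 5 \cdot 11\right)^{2} = \left(\sqrt{3 + \left(12 + 2\right)} + 55\right)^{2} = \left(\sqrt{3 + 14} + 55\right)^{2} = \left(\sqrt{17} + 55\right)^{2} = \left(55 + \sqrt{17}\right)^{2}$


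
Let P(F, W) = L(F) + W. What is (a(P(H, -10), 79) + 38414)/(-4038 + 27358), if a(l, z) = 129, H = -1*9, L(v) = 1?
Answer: 38543/23320 ≈ 1.6528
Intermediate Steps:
H = -9
P(F, W) = 1 + W
(a(P(H, -10), 79) + 38414)/(-4038 + 27358) = (129 + 38414)/(-4038 + 27358) = 38543/23320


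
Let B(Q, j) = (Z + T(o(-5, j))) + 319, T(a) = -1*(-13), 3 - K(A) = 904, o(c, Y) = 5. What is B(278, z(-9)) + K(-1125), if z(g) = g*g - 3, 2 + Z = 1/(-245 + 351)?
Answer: -60525/106 ≈ -570.99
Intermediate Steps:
K(A) = -901 (K(A) = 3 - 1*904 = 3 - 904 = -901)
T(a) = 13
Z = -211/106 (Z = -2 + 1/(-245 + 351) = -2 + 1/106 = -211/106 ≈ -1.9906)
z(g) = -3 + g**2 (z(g) = g**2 - 3 = -3 + g**2)
B(Q, j) = 34981/106 (B(Q, j) = (-211/106 + 13) + 319 = 1167/106 + 319 = 34981/106)
B(278, z(-9)) + K(-1125) = 34981/106 - 901 = -60525/106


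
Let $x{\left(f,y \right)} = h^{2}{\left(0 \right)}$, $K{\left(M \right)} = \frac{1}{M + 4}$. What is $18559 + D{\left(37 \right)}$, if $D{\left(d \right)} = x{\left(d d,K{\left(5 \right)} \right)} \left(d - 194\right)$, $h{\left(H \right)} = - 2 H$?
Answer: $18559$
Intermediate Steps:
$K{\left(M \right)} = \frac{1}{4 + M}$
$x{\left(f,y \right)} = 0$ ($x{\left(f,y \right)} = \left(\left(-2\right) 0\right)^{2} = 0^{2} = 0$)
$D{\left(d \right)} = 0$ ($D{\left(d \right)} = 0 \left(d - 194\right) = 0 \left(-194 + d\right) = 0$)
$18559 + D{\left(37 \right)} = 18559 + 0 = 18559$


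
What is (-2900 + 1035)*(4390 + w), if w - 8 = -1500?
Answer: -5404770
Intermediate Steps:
w = -1492 (w = 8 - 1500 = -1492)
(-2900 + 1035)*(4390 + w) = (-2900 + 1035)*(4390 - 1492) = -1865*2898 = -5404770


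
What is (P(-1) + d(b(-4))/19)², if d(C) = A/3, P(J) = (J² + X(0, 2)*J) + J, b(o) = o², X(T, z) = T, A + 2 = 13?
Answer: 121/3249 ≈ 0.037242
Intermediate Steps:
A = 11 (A = -2 + 13 = 11)
P(J) = J + J² (P(J) = (J² + 0*J) + J = (J² + 0) + J = J² + J = J + J²)
d(C) = 11/3
(P(-1) + d(b(-4))/19)² = (-(1 - 1) + (11/3)/19)² = (-1*0 + (11/3)*(1/19))² = (0 + 11/57)² = (11/57)² = 121/3249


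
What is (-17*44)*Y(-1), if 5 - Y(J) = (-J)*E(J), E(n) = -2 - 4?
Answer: -8228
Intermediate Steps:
E(n) = -6
Y(J) = 5 - 6*J (Y(J) = 5 - (-J)*(-6) = 5 - 6*J)
(-17*44)*Y(-1) = (-17*44)*(5 - 6*(-1)) = -748*(5 + 6) = -748*11 = -8228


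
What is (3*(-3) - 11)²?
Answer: 400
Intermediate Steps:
(3*(-3) - 11)² = (-9 - 11)² = (-20)² = 400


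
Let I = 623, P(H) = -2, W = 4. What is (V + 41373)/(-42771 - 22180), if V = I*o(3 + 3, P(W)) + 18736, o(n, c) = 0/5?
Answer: -60109/64951 ≈ -0.92545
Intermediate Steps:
o(n, c) = 0 (o(n, c) = 0*(⅕) = 0)
V = 18736 (V = 623*0 + 18736 = 0 + 18736 = 18736)
(V + 41373)/(-42771 - 22180) = (18736 + 41373)/(-42771 - 22180) = 60109/(-64951) = 60109*(-1/64951) = -60109/64951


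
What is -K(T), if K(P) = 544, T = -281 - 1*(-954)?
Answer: -544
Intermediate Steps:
T = 673 (T = -281 + 954 = 673)
-K(T) = -1*544 = -544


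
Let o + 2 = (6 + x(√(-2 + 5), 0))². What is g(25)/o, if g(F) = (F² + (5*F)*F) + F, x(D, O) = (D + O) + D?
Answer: 86825/194 - 22650*√3/97 ≈ 43.109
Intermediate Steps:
x(D, O) = O + 2*D
g(F) = F + 6*F² (g(F) = (F² + 5*F²) + F = 6*F² + F = F + 6*F²)
o = -2 + (6 + 2*√3)² (o = -2 + (6 + (0 + 2*√(-2 + 5)))² = -2 + (6 + (0 + 2*√3))² = -2 + (6 + 2*√3)² ≈ 87.569)
g(25)/o = (25*(1 + 6*25))/(46 + 24*√3) = (25*(1 + 150))/(46 + 24*√3) = (25*151)/(46 + 24*√3) = 3775/(46 + 24*√3)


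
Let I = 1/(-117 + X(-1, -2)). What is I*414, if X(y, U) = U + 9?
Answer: -207/55 ≈ -3.7636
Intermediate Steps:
X(y, U) = 9 + U
I = -1/110 (I = 1/(-117 + (9 - 2)) = 1/(-117 + 7) = 1/(-110) = -1/110 ≈ -0.0090909)
I*414 = -1/110*414 = -207/55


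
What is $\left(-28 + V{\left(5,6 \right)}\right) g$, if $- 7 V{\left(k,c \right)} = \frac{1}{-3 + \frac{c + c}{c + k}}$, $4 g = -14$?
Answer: $\frac{4105}{42} \approx 97.738$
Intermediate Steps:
$g = - \frac{7}{2}$ ($g = \frac{1}{4} \left(-14\right) = - \frac{7}{2} \approx -3.5$)
$V{\left(k,c \right)} = - \frac{1}{7 \left(-3 + \frac{2 c}{c + k}\right)}$ ($V{\left(k,c \right)} = - \frac{1}{7 \left(-3 + \frac{c + c}{c + k}\right)} = - \frac{1}{7 \left(-3 + \frac{2 c}{c + k}\right)}$)
$\left(-28 + V{\left(5,6 \right)}\right) g = \left(-28 + \frac{6 + 5}{7 \left(6 + 3 \cdot 5\right)}\right) \left(- \frac{7}{2}\right) = \left(-28 + \frac{1}{7} \frac{1}{6 + 15} \cdot 11\right) \left(- \frac{7}{2}\right) = \left(-28 + \frac{1}{7} \cdot \frac{1}{21} \cdot 11\right) \left(- \frac{7}{2}\right) = \left(-28 + \frac{11}{147}\right) \left(- \frac{7}{2}\right) = \left(- \frac{4105}{147}\right) \left(- \frac{7}{2}\right) = \frac{4105}{42}$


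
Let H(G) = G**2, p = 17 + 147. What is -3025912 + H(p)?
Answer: -2999016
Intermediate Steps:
p = 164
-3025912 + H(p) = -3025912 + 164**2 = -3025912 + 26896 = -2999016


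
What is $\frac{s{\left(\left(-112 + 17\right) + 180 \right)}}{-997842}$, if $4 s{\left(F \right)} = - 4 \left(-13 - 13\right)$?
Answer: $- \frac{13}{498921} \approx -2.6056 \cdot 10^{-5}$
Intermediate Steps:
$s{\left(F \right)} = 26$ ($s{\left(F \right)} = \frac{\left(-4\right) \left(-13 - 13\right)}{4} = \frac{\left(-4\right) \left(-26\right)}{4} = \frac{1}{4} \cdot 104 = 26$)
$\frac{s{\left(\left(-112 + 17\right) + 180 \right)}}{-997842} = \frac{26}{-997842} = 26 \left(- \frac{1}{997842}\right) = - \frac{13}{498921}$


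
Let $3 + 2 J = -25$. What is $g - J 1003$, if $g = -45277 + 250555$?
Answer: $219320$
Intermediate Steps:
$J = -14$ ($J = - \frac{3}{2} + \frac{1}{2} \left(-25\right) = - \frac{3}{2} - \frac{25}{2} = -14$)
$g = 205278$
$g - J 1003 = 205278 - \left(-14\right) 1003 = 205278 - -14042 = 205278 + 14042 = 219320$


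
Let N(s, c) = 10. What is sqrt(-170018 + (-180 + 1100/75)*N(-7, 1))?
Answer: I*sqrt(1545042)/3 ≈ 414.33*I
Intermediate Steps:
sqrt(-170018 + (-180 + 1100/75)*N(-7, 1)) = sqrt(-170018 + (-180 + 1100/75)*10) = sqrt(-170018 + (-180 + 1100*(1/75))*10) = sqrt(-170018 + (-180 + 44/3)*10) = sqrt(-170018 - 496/3*10) = sqrt(-170018 - 4960/3) = sqrt(-515014/3) = I*sqrt(1545042)/3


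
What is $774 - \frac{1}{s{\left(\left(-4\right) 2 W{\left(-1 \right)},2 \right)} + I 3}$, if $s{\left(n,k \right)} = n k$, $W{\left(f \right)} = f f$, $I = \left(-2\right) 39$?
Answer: $\frac{193501}{250} \approx 774.0$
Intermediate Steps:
$I = -78$
$W{\left(f \right)} = f^{2}$
$s{\left(n,k \right)} = k n$
$774 - \frac{1}{s{\left(\left(-4\right) 2 W{\left(-1 \right)},2 \right)} + I 3} = 774 - \frac{1}{2 \left(-4\right) 2 \left(-1\right)^{2} - 234} = 774 - \frac{1}{2 \left(\left(-8\right) 1\right) - 234} = 774 - \frac{1}{2 \left(-8\right) - 234} = 774 - \frac{1}{-16 - 234} = 774 - \frac{1}{-250} = 774 - - \frac{1}{250} = 774 + \frac{1}{250} = \frac{193501}{250}$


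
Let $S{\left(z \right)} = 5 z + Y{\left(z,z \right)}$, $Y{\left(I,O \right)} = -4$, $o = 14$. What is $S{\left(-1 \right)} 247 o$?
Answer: $-31122$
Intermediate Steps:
$S{\left(z \right)} = -4 + 5 z$ ($S{\left(z \right)} = 5 z - 4 = -4 + 5 z$)
$S{\left(-1 \right)} 247 o = \left(-4 + 5 \left(-1\right)\right) 247 \cdot 14 = \left(-4 - 5\right) 3458 = \left(-9\right) 3458 = -31122$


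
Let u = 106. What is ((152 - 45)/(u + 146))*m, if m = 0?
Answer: 0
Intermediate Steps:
((152 - 45)/(u + 146))*m = ((152 - 45)/(106 + 146))*0 = (107/252)*0 = 0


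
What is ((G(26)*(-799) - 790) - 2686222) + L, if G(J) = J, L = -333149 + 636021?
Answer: -2404914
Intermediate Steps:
L = 302872
((G(26)*(-799) - 790) - 2686222) + L = ((26*(-799) - 790) - 2686222) + 302872 = ((-20774 - 790) - 2686222) + 302872 = (-21564 - 2686222) + 302872 = -2707786 + 302872 = -2404914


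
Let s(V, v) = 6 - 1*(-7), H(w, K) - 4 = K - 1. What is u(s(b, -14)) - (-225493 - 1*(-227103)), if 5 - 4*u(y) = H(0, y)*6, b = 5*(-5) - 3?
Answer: -6531/4 ≈ -1632.8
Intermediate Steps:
H(w, K) = 3 + K (H(w, K) = 4 + (K - 1) = 4 + (-1 + K) = 3 + K)
b = -28 (b = -25 - 3 = -28)
s(V, v) = 13 (s(V, v) = 6 + 7 = 13)
u(y) = -13/4 - 3*y/2 (u(y) = 5/4 - (3 + y)*6/4 = 5/4 - (18 + 6*y)/4 = 5/4 + (-9/2 - 3*y/2) = -13/4 - 3*y/2)
u(s(b, -14)) - (-225493 - 1*(-227103)) = (-13/4 - 3/2*13) - (-225493 - 1*(-227103)) = (-13/4 - 39/2) - (-225493 + 227103) = -91/4 - 1*1610 = -91/4 - 1610 = -6531/4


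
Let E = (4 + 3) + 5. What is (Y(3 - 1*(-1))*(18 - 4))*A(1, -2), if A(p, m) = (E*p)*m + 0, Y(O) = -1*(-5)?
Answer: -1680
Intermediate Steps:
E = 12 (E = 7 + 5 = 12)
Y(O) = 5
A(p, m) = 12*m*p (A(p, m) = (12*p)*m + 0 = 12*m*p + 0 = 12*m*p)
(Y(3 - 1*(-1))*(18 - 4))*A(1, -2) = (5*(18 - 4))*(12*(-2)*1) = (5*14)*(-24) = 70*(-24) = -1680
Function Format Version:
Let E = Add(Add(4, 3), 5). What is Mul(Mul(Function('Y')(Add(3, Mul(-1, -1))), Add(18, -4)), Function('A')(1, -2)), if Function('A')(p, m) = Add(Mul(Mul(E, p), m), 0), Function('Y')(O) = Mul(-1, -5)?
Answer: -1680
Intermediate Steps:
E = 12 (E = Add(7, 5) = 12)
Function('Y')(O) = 5
Function('A')(p, m) = Mul(12, m, p) (Function('A')(p, m) = Add(Mul(Mul(12, p), m), 0) = Add(Mul(12, m, p), 0) = Mul(12, m, p))
Mul(Mul(Function('Y')(Add(3, Mul(-1, -1))), Add(18, -4)), Function('A')(1, -2)) = Mul(Mul(5, Add(18, -4)), Mul(12, -2, 1)) = Mul(Mul(5, 14), -24) = Mul(70, -24) = -1680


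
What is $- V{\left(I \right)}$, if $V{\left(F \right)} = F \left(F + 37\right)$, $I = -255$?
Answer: $-55590$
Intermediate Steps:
$V{\left(F \right)} = F \left(37 + F\right)$
$- V{\left(I \right)} = - \left(-255\right) \left(37 - 255\right) = - \left(-255\right) \left(-218\right) = \left(-1\right) 55590 = -55590$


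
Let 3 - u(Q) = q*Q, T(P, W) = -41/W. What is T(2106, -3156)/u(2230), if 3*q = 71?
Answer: -41/166553692 ≈ -2.4617e-7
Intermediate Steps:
q = 71/3 (q = (1/3)*71 = 71/3 ≈ 23.667)
u(Q) = 3 - 71*Q/3
T(2106, -3156)/u(2230) = (-41/(-3156))/(3 - 71/3*2230) = (-41*(-1/3156))/(3 - 158330/3) = 41/(3156*(-158321/3)) = (41/3156)*(-3/158321) = -41/166553692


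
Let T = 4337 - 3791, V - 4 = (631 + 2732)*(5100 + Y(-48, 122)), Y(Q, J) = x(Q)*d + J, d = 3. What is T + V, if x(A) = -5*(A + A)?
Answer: 22404856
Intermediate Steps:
x(A) = -10*A
Y(Q, J) = J - 30*Q (Y(Q, J) = -10*Q*3 + J = -30*Q + J = J - 30*Q)
V = 22404310 (V = 4 + (631 + 2732)*(5100 + (122 - 30*(-48))) = 4 + 3363*(5100 + (122 + 1440)) = 4 + 3363*(5100 + 1562) = 4 + 3363*6662 = 4 + 22404306 = 22404310)
T = 546
T + V = 546 + 22404310 = 22404856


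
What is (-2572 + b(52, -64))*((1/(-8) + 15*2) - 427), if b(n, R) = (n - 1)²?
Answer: -92133/8 ≈ -11517.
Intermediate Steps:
b(n, R) = (-1 + n)²
(-2572 + b(52, -64))*((1/(-8) + 15*2) - 427) = (-2572 + (-1 + 52)²)*((1/(-8) + 15*2) - 427) = (-2572 + 51²)*((-⅛ + 30) - 427) = (-2572 + 2601)*(239/8 - 427) = 29*(-3177/8) = -92133/8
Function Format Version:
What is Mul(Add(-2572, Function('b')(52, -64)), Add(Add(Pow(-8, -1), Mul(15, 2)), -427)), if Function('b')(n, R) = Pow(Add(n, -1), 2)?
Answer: Rational(-92133, 8) ≈ -11517.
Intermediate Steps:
Function('b')(n, R) = Pow(Add(-1, n), 2)
Mul(Add(-2572, Function('b')(52, -64)), Add(Add(Pow(-8, -1), Mul(15, 2)), -427)) = Mul(Add(-2572, Pow(Add(-1, 52), 2)), Add(Add(Pow(-8, -1), Mul(15, 2)), -427)) = Mul(Add(-2572, Pow(51, 2)), Add(Add(Rational(-1, 8), 30), -427)) = Mul(Add(-2572, 2601), Add(Rational(239, 8), -427)) = Mul(29, Rational(-3177, 8)) = Rational(-92133, 8)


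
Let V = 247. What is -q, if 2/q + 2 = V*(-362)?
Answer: 1/44708 ≈ 2.2367e-5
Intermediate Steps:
q = -1/44708 (q = 2/(-2 + 247*(-362)) = 2/(-2 - 89414) = 2/(-89416) = 2*(-1/89416) = -1/44708 ≈ -2.2367e-5)
-q = -1*(-1/44708) = 1/44708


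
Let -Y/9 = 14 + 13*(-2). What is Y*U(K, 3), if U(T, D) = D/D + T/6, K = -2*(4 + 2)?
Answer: -108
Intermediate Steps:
K = -12 (K = -2*6 = -12)
Y = 108 (Y = -9*(14 + 13*(-2)) = -9*(14 - 26) = -9*(-12) = 108)
U(T, D) = 1 + T/6 (U(T, D) = 1 + T*(1/6) = 1 + T/6)
Y*U(K, 3) = 108*(1 + (1/6)*(-12)) = 108*(1 - 2) = 108*(-1) = -108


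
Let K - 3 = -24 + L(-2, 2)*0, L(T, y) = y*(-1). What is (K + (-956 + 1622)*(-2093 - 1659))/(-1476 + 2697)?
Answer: -832951/407 ≈ -2046.6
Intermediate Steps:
L(T, y) = -y
K = -21 (K = 3 + (-24 - 1*2*0) = 3 + (-24 - 2*0) = 3 + (-24 + 0) = 3 - 24 = -21)
(K + (-956 + 1622)*(-2093 - 1659))/(-1476 + 2697) = (-21 + (-956 + 1622)*(-2093 - 1659))/(-1476 + 2697) = (-21 + 666*(-3752))/1221 = (-21 - 2498832)*(1/1221) = -2498853*1/1221 = -832951/407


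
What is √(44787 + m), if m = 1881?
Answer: 2*√11667 ≈ 216.03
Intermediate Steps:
√(44787 + m) = √(44787 + 1881) = √46668 = 2*√11667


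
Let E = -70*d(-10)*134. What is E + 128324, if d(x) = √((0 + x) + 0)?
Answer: 128324 - 9380*I*√10 ≈ 1.2832e+5 - 29662.0*I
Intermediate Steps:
d(x) = √x (d(x) = √(x + 0) = √x)
E = -9380*I*√10 (E = -70*I*√10*134 = -9380*I*√10 ≈ -29662.0*I)
E + 128324 = -9380*I*√10 + 128324 = 128324 - 9380*I*√10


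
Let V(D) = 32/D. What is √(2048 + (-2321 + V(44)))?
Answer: I*√32945/11 ≈ 16.501*I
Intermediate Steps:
√(2048 + (-2321 + V(44))) = √(2048 + (-2321 + 32/44)) = √(2048 + (-2321 + 32*(1/44))) = √(2048 + (-2321 + 8/11)) = √(2048 - 25523/11) = √(-2995/11) = I*√32945/11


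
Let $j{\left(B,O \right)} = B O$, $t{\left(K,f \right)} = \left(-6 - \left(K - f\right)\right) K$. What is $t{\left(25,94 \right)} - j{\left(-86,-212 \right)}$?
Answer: $-16657$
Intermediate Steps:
$t{\left(K,f \right)} = K \left(-6 + f - K\right)$ ($t{\left(K,f \right)} = \left(-6 + f - K\right) K = K \left(-6 + f - K\right)$)
$t{\left(25,94 \right)} - j{\left(-86,-212 \right)} = 25 \left(-6 + 94 - 25\right) - \left(-86\right) \left(-212\right) = 25 \left(-6 + 94 - 25\right) - 18232 = 25 \cdot 63 - 18232 = 1575 - 18232 = -16657$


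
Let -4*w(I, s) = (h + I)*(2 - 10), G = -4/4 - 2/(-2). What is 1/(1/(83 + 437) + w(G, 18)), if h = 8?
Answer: 520/8321 ≈ 0.062492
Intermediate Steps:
G = 0 (G = -4*¼ - 2*(-½) = -1 + 1 = 0)
w(I, s) = 16 + 2*I (w(I, s) = -(8 + I)*(2 - 10)/4 = -(8 + I)*(-8)/4 = -(-64 - 8*I)/4 = 16 + 2*I)
1/(1/(83 + 437) + w(G, 18)) = 1/(1/(83 + 437) + (16 + 2*0)) = 1/(1/520 + (16 + 0)) = 1/(1/520 + 16) = 1/(8321/520) = 520/8321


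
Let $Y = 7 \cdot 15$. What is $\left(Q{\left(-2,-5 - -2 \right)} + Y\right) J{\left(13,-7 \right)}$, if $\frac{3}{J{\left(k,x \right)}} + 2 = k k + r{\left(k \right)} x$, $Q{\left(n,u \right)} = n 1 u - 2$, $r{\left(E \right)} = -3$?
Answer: $\frac{327}{188} \approx 1.7394$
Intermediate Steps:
$Q{\left(n,u \right)} = -2 + n u$ ($Q{\left(n,u \right)} = n u - 2 = -2 + n u$)
$J{\left(k,x \right)} = \frac{3}{-2 + k^{2} - 3 x}$ ($J{\left(k,x \right)} = \frac{3}{-2 + \left(k k - 3 x\right)} = \frac{3}{-2 + \left(k^{2} - 3 x\right)} = \frac{3}{-2 + k^{2} - 3 x}$)
$Y = 105$
$\left(Q{\left(-2,-5 - -2 \right)} + Y\right) J{\left(13,-7 \right)} = \left(\left(-2 - 2 \left(-5 - -2\right)\right) + 105\right) \frac{3}{-2 + 13^{2} - -21} = \left(\left(-2 - 2 \left(-5 + 2\right)\right) + 105\right) \frac{3}{-2 + 169 + 21} = \left(\left(-2 - -6\right) + 105\right) \frac{3}{188} = \left(\left(-2 + 6\right) + 105\right) 3 \cdot \frac{1}{188} = \left(4 + 105\right) \frac{3}{188} = 109 \cdot \frac{3}{188} = \frac{327}{188}$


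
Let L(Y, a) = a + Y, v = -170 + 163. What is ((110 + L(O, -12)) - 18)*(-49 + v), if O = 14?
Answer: -5264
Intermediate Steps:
v = -7
L(Y, a) = Y + a
((110 + L(O, -12)) - 18)*(-49 + v) = ((110 + (14 - 12)) - 18)*(-49 - 7) = ((110 + 2) - 18)*(-56) = (112 - 18)*(-56) = 94*(-56) = -5264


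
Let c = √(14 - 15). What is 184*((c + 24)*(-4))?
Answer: -17664 - 736*I ≈ -17664.0 - 736.0*I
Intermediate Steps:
c = I (c = √(-1) = I ≈ 1.0*I)
184*((c + 24)*(-4)) = 184*((I + 24)*(-4)) = 184*((24 + I)*(-4)) = 184*(-96 - 4*I) = -17664 - 736*I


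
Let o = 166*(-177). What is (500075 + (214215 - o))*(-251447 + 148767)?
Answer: -76360240960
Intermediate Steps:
o = -29382
(500075 + (214215 - o))*(-251447 + 148767) = (500075 + (214215 - 1*(-29382)))*(-251447 + 148767) = (500075 + (214215 + 29382))*(-102680) = (500075 + 243597)*(-102680) = 743672*(-102680) = -76360240960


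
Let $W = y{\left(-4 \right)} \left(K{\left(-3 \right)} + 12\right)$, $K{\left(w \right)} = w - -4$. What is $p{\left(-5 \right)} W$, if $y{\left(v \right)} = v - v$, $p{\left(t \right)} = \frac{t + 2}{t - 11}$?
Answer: $0$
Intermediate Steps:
$p{\left(t \right)} = \frac{2 + t}{-11 + t}$
$K{\left(w \right)} = 4 + w$ ($K{\left(w \right)} = w + 4 = 4 + w$)
$y{\left(v \right)} = 0$
$W = 0$ ($W = 0 \left(\left(4 - 3\right) + 12\right) = 0 \left(1 + 12\right) = 0 \cdot 13 = 0$)
$p{\left(-5 \right)} W = \frac{2 - 5}{-11 - 5} \cdot 0 = \frac{1}{-16} \left(-3\right) 0 = \left(- \frac{1}{16}\right) \left(-3\right) 0 = \frac{3}{16} \cdot 0 = 0$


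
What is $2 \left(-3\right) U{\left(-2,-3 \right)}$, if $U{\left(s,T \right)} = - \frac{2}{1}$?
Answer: $12$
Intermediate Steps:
$U{\left(s,T \right)} = -2$ ($U{\left(s,T \right)} = \left(-2\right) 1 = -2$)
$2 \left(-3\right) U{\left(-2,-3 \right)} = 2 \left(-3\right) \left(-2\right) = \left(-6\right) \left(-2\right) = 12$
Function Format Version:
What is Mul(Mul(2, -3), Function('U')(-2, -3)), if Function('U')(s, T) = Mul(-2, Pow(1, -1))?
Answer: 12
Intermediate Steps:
Function('U')(s, T) = -2 (Function('U')(s, T) = Mul(-2, 1) = -2)
Mul(Mul(2, -3), Function('U')(-2, -3)) = Mul(Mul(2, -3), -2) = Mul(-6, -2) = 12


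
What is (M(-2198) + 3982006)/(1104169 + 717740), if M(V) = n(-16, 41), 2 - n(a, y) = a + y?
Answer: 3981983/1821909 ≈ 2.1856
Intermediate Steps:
n(a, y) = 2 - a - y (n(a, y) = 2 - (a + y) = 2 + (-a - y) = 2 - a - y)
M(V) = -23 (M(V) = 2 - 1*(-16) - 1*41 = 2 + 16 - 41 = -23)
(M(-2198) + 3982006)/(1104169 + 717740) = (-23 + 3982006)/(1104169 + 717740) = 3981983/1821909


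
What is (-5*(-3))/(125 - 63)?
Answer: 15/62 ≈ 0.24194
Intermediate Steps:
(-5*(-3))/(125 - 63) = 15/62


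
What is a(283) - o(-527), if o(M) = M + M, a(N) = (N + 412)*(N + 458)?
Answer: 516049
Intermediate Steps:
a(N) = (412 + N)*(458 + N)
o(M) = 2*M
a(283) - o(-527) = (188696 + 283² + 870*283) - 2*(-527) = (188696 + 80089 + 246210) - 1*(-1054) = 514995 + 1054 = 516049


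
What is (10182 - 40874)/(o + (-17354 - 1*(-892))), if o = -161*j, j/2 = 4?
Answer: 15346/8875 ≈ 1.7291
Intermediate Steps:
j = 8 (j = 2*4 = 8)
o = -1288 (o = -161*8 = -23*56 = -1288)
(10182 - 40874)/(o + (-17354 - 1*(-892))) = (10182 - 40874)/(-1288 + (-17354 - 1*(-892))) = -30692/(-1288 + (-17354 + 892)) = -30692/(-1288 - 16462) = -30692/(-17750) = -30692*(-1/17750) = 15346/8875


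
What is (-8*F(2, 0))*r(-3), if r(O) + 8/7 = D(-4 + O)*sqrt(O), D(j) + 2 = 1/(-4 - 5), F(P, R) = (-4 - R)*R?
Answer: 0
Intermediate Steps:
F(P, R) = R*(-4 - R)
D(j) = -19/9 (D(j) = -2 + 1/(-4 - 5) = -2 + 1/(-9) = -2 - 1/9 = -19/9)
r(O) = -8/7 - 19*sqrt(O)/9
(-8*F(2, 0))*r(-3) = (-(-8)*0*(4 + 0))*(-8/7 - 19*I*sqrt(3)/9) = (-(-8)*0*4)*(-8/7 - 19*I*sqrt(3)/9) = (-8*0)*(-8/7 - 19*I*sqrt(3)/9) = 0*(-8/7 - 19*I*sqrt(3)/9) = 0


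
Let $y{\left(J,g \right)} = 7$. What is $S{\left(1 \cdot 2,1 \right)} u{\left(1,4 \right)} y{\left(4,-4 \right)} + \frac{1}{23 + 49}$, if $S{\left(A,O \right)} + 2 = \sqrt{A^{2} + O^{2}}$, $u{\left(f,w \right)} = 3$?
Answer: $- \frac{3023}{72} + 21 \sqrt{5} \approx 4.9713$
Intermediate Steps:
$S{\left(A,O \right)} = -2 + \sqrt{A^{2} + O^{2}}$
$S{\left(1 \cdot 2,1 \right)} u{\left(1,4 \right)} y{\left(4,-4 \right)} + \frac{1}{23 + 49} = \left(-2 + \sqrt{\left(1 \cdot 2\right)^{2} + 1^{2}}\right) 3 \cdot 7 + \frac{1}{23 + 49} = \left(-2 + \sqrt{2^{2} + 1}\right) 3 \cdot 7 + \frac{1}{72} = \left(-2 + \sqrt{4 + 1}\right) 3 \cdot 7 + \frac{1}{72} = \left(-2 + \sqrt{5}\right) 3 \cdot 7 + \frac{1}{72} = \left(-6 + 3 \sqrt{5}\right) 7 + \frac{1}{72} = \left(-42 + 21 \sqrt{5}\right) + \frac{1}{72} = - \frac{3023}{72} + 21 \sqrt{5}$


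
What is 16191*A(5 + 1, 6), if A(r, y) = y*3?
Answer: 291438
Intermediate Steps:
A(r, y) = 3*y
16191*A(5 + 1, 6) = 16191*(3*6) = 16191*18 = 291438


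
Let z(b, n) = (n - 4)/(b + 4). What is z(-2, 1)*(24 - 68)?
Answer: 66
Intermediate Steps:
z(b, n) = (-4 + n)/(4 + b)
z(-2, 1)*(24 - 68) = ((-4 + 1)/(4 - 2))*(24 - 68) = (-3/2)*(-44) = ((1/2)*(-3))*(-44) = -3/2*(-44) = 66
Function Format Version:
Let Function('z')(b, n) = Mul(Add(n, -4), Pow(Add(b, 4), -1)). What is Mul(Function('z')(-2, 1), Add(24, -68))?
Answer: 66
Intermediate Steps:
Function('z')(b, n) = Mul(Pow(Add(4, b), -1), Add(-4, n)) (Function('z')(b, n) = Mul(Add(-4, n), Pow(Add(4, b), -1)) = Mul(Pow(Add(4, b), -1), Add(-4, n)))
Mul(Function('z')(-2, 1), Add(24, -68)) = Mul(Mul(Pow(Add(4, -2), -1), Add(-4, 1)), Add(24, -68)) = Mul(Mul(Pow(2, -1), -3), -44) = Mul(Mul(Rational(1, 2), -3), -44) = Mul(Rational(-3, 2), -44) = 66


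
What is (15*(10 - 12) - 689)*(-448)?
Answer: 322112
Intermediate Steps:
(15*(10 - 12) - 689)*(-448) = (15*(-2) - 689)*(-448) = (-30 - 689)*(-448) = -719*(-448) = 322112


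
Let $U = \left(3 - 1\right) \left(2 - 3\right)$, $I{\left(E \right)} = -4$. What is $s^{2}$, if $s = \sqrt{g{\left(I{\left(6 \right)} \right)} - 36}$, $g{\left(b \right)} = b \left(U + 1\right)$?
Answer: $-32$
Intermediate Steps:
$U = -2$ ($U = 2 \left(-1\right) = -2$)
$g{\left(b \right)} = - b$ ($g{\left(b \right)} = b \left(-2 + 1\right) = b \left(-1\right) = - b$)
$s = 4 i \sqrt{2}$ ($s = \sqrt{\left(-1\right) \left(-4\right) - 36} = \sqrt{4 - 36} = \sqrt{-32} = 4 i \sqrt{2} \approx 5.6569 i$)
$s^{2} = \left(4 i \sqrt{2}\right)^{2} = -32$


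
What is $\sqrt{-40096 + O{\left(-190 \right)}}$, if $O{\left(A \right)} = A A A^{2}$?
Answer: $12 \sqrt{9049791} \approx 36099.0$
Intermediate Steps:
$O{\left(A \right)} = A^{4}$ ($O{\left(A \right)} = A A^{3} = A^{4}$)
$\sqrt{-40096 + O{\left(-190 \right)}} = \sqrt{-40096 + \left(-190\right)^{4}} = \sqrt{-40096 + 1303210000} = \sqrt{1303169904} = 12 \sqrt{9049791}$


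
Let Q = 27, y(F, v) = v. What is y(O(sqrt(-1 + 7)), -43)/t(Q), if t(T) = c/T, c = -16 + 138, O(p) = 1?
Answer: -1161/122 ≈ -9.5164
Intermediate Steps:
c = 122
t(T) = 122/T
y(O(sqrt(-1 + 7)), -43)/t(Q) = -43/(122/27) = -43/(122*(1/27)) = -43/122/27 = -43*27/122 = -1161/122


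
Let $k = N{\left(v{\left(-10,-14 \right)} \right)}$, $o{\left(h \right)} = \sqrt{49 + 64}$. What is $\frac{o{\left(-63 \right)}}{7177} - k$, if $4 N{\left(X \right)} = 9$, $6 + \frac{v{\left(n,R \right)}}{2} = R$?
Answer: $- \frac{9}{4} + \frac{\sqrt{113}}{7177} \approx -2.2485$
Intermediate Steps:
$o{\left(h \right)} = \sqrt{113}$
$v{\left(n,R \right)} = -12 + 2 R$
$N{\left(X \right)} = \frac{9}{4}$ ($N{\left(X \right)} = \frac{1}{4} \cdot 9 = \frac{9}{4}$)
$k = \frac{9}{4} \approx 2.25$
$\frac{o{\left(-63 \right)}}{7177} - k = \frac{\sqrt{113}}{7177} - \frac{9}{4} = - \frac{9}{4} + \frac{\sqrt{113}}{7177}$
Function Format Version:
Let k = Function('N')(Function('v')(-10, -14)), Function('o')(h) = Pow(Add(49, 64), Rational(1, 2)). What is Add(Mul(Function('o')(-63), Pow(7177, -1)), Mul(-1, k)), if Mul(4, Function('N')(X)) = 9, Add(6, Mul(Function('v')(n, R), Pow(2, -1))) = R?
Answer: Add(Rational(-9, 4), Mul(Rational(1, 7177), Pow(113, Rational(1, 2)))) ≈ -2.2485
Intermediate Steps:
Function('o')(h) = Pow(113, Rational(1, 2))
Function('v')(n, R) = Add(-12, Mul(2, R))
Function('N')(X) = Rational(9, 4) (Function('N')(X) = Mul(Rational(1, 4), 9) = Rational(9, 4))
k = Rational(9, 4) ≈ 2.2500
Add(Mul(Function('o')(-63), Pow(7177, -1)), Mul(-1, k)) = Add(Mul(Pow(113, Rational(1, 2)), Pow(7177, -1)), Mul(-1, Rational(9, 4))) = Add(Mul(Pow(113, Rational(1, 2)), Rational(1, 7177)), Rational(-9, 4)) = Add(Mul(Rational(1, 7177), Pow(113, Rational(1, 2))), Rational(-9, 4)) = Add(Rational(-9, 4), Mul(Rational(1, 7177), Pow(113, Rational(1, 2))))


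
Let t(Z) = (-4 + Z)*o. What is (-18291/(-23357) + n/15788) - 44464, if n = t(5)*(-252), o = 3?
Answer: -4099071892552/92190079 ≈ -44463.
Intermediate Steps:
t(Z) = -12 + 3*Z (t(Z) = (-4 + Z)*3 = -12 + 3*Z)
n = -756 (n = (-12 + 3*5)*(-252) = (-12 + 15)*(-252) = 3*(-252) = -756)
(-18291/(-23357) + n/15788) - 44464 = (-18291/(-23357) - 756/15788) - 44464 = (-18291*(-1/23357) - 756*1/15788) - 44464 = (18291/23357 - 189/3947) - 44464 = 67780104/92190079 - 44464 = -4099071892552/92190079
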